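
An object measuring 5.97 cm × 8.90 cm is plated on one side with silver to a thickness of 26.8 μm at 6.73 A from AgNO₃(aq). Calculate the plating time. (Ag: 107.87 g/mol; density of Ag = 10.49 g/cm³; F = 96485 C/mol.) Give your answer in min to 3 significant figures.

3.31 min

Plated area = 5.97 × 8.90 = 53.13 cm²
Volume = 53.13 × 26.8×10⁻⁴ cm = 0.1424 cm³
m(Ag) = 0.1424 × 10.49 = 1.494 g
n(Ag) = 1.494 / 107.87 = 0.01385 mol; n(e⁻) = 0.01385 mol
Q = 0.01385 × 96485 = 1336 C
t = 1336 / 6.73 = 198.5 s = 3.31 min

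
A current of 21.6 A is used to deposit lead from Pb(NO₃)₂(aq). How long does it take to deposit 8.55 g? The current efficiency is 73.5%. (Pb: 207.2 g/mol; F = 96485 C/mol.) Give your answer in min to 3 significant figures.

n(Pb) = 8.55 / 207.2 = 0.04126 mol
Pb²⁺ + 2e⁻ → Pb, so n(e⁻) = 2 × 0.04126 = 0.08252 mol
Q = 0.08252 × 96485 / 0.735 = 10830 C
t = Q / I = 10830 / 21.6 = 501.4 s = 8.36 min

8.36 min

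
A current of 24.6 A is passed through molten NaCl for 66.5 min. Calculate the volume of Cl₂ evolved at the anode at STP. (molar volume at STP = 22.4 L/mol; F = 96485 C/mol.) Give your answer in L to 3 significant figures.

Charge passed = 24.6 × 3990 = 98150 C
Moles of electrons = 98150 / 96485 = 1.017 mol
2Cl⁻ → Cl₂ + 2e⁻, so n(Cl₂) = 1.017 / 2 = 0.5085 mol
V = 0.5085 × 22.4 = 11.39 L

11.4 L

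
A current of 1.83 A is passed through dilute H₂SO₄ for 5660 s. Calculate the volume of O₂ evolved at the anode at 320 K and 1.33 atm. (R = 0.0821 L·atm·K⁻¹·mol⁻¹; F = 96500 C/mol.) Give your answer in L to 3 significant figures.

0.530 L

Charge passed = 1.83 × 5660 = 10360 C
n(e⁻) = 10360 / 96500 = 0.1074 mol
2H₂O → O₂ + 4H⁺ + 4e⁻, so n(O₂) = 0.1074 / 4 = 0.02685 mol
V = nRT/P = 0.02685 × 0.0821 × 320 / 1.33 = 0.5304 L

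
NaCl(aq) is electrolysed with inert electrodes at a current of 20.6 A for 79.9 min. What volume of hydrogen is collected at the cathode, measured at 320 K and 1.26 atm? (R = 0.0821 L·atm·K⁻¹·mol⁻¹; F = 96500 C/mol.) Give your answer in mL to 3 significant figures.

10700 mL

Charge passed = 20.6 × 4794 = 98760 C
n(e⁻) = 98760 / 96500 = 1.023 mol
2H⁺ + 2e⁻ → H₂, so n(H₂) = 1.023 / 2 = 0.5115 mol
V = nRT/P = 0.5115 × 0.0821 × 320 / 1.26 = 10.67 L
= 10700 mL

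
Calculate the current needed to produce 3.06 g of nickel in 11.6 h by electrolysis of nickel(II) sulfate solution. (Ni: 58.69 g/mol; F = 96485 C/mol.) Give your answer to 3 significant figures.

n(Ni) = 3.06 / 58.69 = 0.05214 mol
Ni²⁺ + 2e⁻ → Ni, so n(e⁻) = 2 × 0.05214 = 0.1043 mol
Q = 0.1043 × 96485 = 10060 C
I = Q / t = 10060 / 41760 s = 0.241 A

0.241 A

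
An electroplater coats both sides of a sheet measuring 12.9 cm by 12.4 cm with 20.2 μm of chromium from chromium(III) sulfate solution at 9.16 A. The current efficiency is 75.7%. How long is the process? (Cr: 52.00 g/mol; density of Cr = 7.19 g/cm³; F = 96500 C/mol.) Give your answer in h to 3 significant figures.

Plated area = 2 × 12.9 × 12.4 = 319.9 cm²
Volume = 319.9 × 20.2×10⁻⁴ cm = 0.6462 cm³
m(Cr) = 0.6462 × 7.19 = 4.646 g
n(Cr) = 4.646 / 52.00 = 0.08935 mol; n(e⁻) = 3 × 0.08935 = 0.2681 mol
Q = 0.2681 × 96500 / 0.757 = 34180 C
t = 34180 / 9.16 = 3731 s = 1.04 h

1.04 h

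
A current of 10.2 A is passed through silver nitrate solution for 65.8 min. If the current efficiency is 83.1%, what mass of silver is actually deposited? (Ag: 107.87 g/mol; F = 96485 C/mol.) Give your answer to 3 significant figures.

37.4 g

Q = 10.2 × 3948 = 40270 C
n(e⁻) = 40270 / 96485 = 0.4174 mol
Ag⁺ + e⁻ → Ag, so theoretical m(Ag) = 0.4174 × 107.87 = 45.02 g
Actual mass = 83.1% × 45.02 = 37.4 g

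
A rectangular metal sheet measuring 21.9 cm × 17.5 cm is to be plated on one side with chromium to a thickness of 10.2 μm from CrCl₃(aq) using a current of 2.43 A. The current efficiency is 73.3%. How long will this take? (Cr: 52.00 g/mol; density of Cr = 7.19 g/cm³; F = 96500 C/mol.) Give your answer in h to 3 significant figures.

2.44 h

Plated area = 21.9 × 17.5 = 383.3 cm²
Volume = 383.3 × 10.2×10⁻⁴ cm = 0.3910 cm³
m(Cr) = 0.3910 × 7.19 = 2.811 g
n(Cr) = 2.811 / 52.00 = 0.05406 mol; n(e⁻) = 3 × 0.05406 = 0.1622 mol
Q = 0.1622 × 96500 / 0.733 = 21350 C
t = 21350 / 2.43 = 8786 s = 2.44 h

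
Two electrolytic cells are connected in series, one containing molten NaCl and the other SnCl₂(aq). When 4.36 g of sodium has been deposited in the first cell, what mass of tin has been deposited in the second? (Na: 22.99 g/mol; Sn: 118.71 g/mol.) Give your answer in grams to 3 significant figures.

11.3 g

n(Na) = 4.36 / 22.99 = 0.1896 mol
Na⁺ + e⁻ → Na, so n(e⁻) = 0.1896 mol
Since the cells are in series, n(e⁻) in the Sn cell is also 0.1896 mol.
Sn²⁺ + 2e⁻ → Sn, so n(Sn) = 0.1896 / 2 = 0.09480 mol
m(Sn) = 0.09480 × 118.71 = 11.3 g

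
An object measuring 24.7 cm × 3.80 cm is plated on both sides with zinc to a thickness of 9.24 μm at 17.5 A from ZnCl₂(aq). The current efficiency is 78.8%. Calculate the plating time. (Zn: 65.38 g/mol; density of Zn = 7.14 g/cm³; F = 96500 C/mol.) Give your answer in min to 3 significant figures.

Plated area = 2 × 24.7 × 3.80 = 187.7 cm²
Volume = 187.7 × 9.24×10⁻⁴ cm = 0.1734 cm³
m(Zn) = 0.1734 × 7.14 = 1.238 g
n(Zn) = 1.238 / 65.38 = 0.01894 mol; n(e⁻) = 2 × 0.01894 = 0.03788 mol
Q = 0.03788 × 96500 / 0.788 = 4639 C
t = 4639 / 17.5 = 265.1 s = 4.42 min

4.42 min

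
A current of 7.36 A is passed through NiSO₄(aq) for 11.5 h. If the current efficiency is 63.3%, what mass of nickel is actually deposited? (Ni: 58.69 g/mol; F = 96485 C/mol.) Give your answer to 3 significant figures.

58.7 g

Q = 7.36 × 41400 = 3.047×10^5 C
n(e⁻) = 3.047×10^5 / 96485 = 3.158 mol
Ni²⁺ + 2e⁻ → Ni, so theoretical m(Ni) = 1.579 × 58.69 = 92.67 g
Actual mass = 63.3% × 92.67 = 58.7 g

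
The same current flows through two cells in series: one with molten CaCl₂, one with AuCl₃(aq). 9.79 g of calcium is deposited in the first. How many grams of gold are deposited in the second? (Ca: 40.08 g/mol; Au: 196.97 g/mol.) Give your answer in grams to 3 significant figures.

32.1 g

n(Ca) = 9.79 / 40.08 = 0.2443 mol
Ca²⁺ + 2e⁻ → Ca, so n(e⁻) = 2 × 0.2443 = 0.4886 mol
In series, the same 0.4886 mol of electrons flows through the second cell.
Au³⁺ + 3e⁻ → Au, so n(Au) = 0.4886 / 3 = 0.1629 mol
m(Au) = 0.1629 × 196.97 = 32.1 g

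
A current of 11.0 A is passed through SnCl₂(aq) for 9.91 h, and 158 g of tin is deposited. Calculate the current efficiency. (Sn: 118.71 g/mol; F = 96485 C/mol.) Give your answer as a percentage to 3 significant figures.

65.4%

Q = 11.0 × 35676 = 3.924×10^5 C
n(e⁻) = 3.924×10^5 / 96485 = 4.067 mol
Sn²⁺ + 2e⁻ → Sn, so theoretical n(Sn) = 2.034 mol → 241.5 g
Efficiency = 158 / 241.5 = 0.6542 = 65.4%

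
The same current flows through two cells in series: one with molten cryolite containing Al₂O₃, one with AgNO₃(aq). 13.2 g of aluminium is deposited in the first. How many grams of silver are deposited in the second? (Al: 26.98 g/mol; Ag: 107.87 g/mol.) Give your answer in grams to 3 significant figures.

158 g

n(Al) = 13.2 / 26.98 = 0.4893 mol
Al³⁺ + 3e⁻ → Al, so n(e⁻) = 3 × 0.4893 = 1.468 mol
Same current for the same time ⇒ same n(e⁻) = 1.468 mol in both cells.
Ag⁺ + e⁻ → Ag, so n(Ag) = 1.468 mol
m(Ag) = 1.468 × 107.87 = 158 g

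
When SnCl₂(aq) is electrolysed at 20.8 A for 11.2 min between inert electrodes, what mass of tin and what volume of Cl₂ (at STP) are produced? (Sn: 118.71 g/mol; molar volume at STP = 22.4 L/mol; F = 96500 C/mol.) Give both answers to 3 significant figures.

8.60 g Sn; 1.62 L Cl₂

Q = 20.8 × 672 = 13980 C; n(e⁻) = 13980 / 96500 = 0.1449 mol
Cathode: Sn²⁺ + 2e⁻ → Sn → n(Sn) = 0.1449/2 = 0.07245 mol → 8.60 g
Anode: 2Cl⁻ → Cl₂ + 2e⁻ → n(Cl₂) = 0.1449/2 = 0.07245 mol → 1.62 L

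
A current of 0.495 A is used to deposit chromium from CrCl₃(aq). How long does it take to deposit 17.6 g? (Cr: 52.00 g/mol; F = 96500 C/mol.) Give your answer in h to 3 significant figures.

55.0 h

n(Cr) = 17.6 / 52.00 = 0.3385 mol
Cr³⁺ + 3e⁻ → Cr, so n(e⁻) = 3 × 0.3385 = 1.016 mol
Q = 1.016 × 96500 = 98040 C
t = Q / I = 98040 / 0.495 = 1.981×10^5 s = 55.0 h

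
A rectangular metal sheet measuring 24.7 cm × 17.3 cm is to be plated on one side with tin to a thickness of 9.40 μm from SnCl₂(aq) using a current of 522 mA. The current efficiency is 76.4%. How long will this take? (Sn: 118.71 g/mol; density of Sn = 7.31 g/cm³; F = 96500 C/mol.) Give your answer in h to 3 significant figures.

3.33 h

Plated area = 24.7 × 17.3 = 427.3 cm²
Volume = 427.3 × 9.40×10⁻⁴ cm = 0.4017 cm³
m(Sn) = 0.4017 × 7.31 = 2.936 g
n(Sn) = 2.936 / 118.71 = 0.02473 mol; n(e⁻) = 2 × 0.02473 = 0.04946 mol
Q = 0.04946 × 96500 / 0.764 = 6247 C
t = 6247 / 0.522 = 11970 s = 3.33 h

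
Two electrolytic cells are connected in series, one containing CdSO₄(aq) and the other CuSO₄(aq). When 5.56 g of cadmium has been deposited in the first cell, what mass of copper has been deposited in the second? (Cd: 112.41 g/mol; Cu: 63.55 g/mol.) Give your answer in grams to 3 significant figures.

3.14 g

n(Cd) = 5.56 / 112.41 = 0.04946 mol
Cd²⁺ + 2e⁻ → Cd, so n(e⁻) = 2 × 0.04946 = 0.09892 mol
Since the cells are in series, n(e⁻) in the Cu cell is also 0.09892 mol.
Cu²⁺ + 2e⁻ → Cu, so n(Cu) = 0.09892 / 2 = 0.04946 mol
m(Cu) = 0.04946 × 63.55 = 3.14 g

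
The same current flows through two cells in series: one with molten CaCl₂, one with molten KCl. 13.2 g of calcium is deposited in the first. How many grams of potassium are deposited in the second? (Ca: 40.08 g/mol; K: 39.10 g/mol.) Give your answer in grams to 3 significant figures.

25.8 g

n(Ca) = 13.2 / 40.08 = 0.3293 mol
Ca²⁺ + 2e⁻ → Ca, so n(e⁻) = 2 × 0.3293 = 0.6586 mol
The cells are in series, so the same charge (and hence the same n(e⁻) = 0.6586 mol) passes through both.
K⁺ + e⁻ → K, so n(K) = 0.6586 mol
m(K) = 0.6586 × 39.10 = 25.8 g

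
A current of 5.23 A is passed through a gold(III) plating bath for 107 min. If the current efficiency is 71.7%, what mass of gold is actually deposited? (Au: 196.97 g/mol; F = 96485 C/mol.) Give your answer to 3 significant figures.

16.4 g

Q = 5.23 × 6420 = 33580 C
n(e⁻) = 33580 / 96485 = 0.3480 mol
Au³⁺ + 3e⁻ → Au, so theoretical m(Au) = 0.1160 × 196.97 = 22.85 g
Actual mass = 71.7% × 22.85 = 16.4 g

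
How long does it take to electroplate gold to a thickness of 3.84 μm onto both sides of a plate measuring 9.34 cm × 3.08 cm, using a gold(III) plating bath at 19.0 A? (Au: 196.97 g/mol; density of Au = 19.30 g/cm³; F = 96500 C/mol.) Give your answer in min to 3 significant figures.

0.550 min

Plated area = 2 × 9.34 × 3.08 = 57.53 cm²
Volume = 57.53 × 3.84×10⁻⁴ cm = 0.02209 cm³
m(Au) = 0.02209 × 19.30 = 0.4263 g
n(Au) = 0.4263 / 196.97 = 0.002164 mol; n(e⁻) = 3 × 0.002164 = 0.006492 mol
Q = 0.006492 × 96500 = 626.5 C
t = 626.5 / 19.0 = 32.97 s = 0.550 min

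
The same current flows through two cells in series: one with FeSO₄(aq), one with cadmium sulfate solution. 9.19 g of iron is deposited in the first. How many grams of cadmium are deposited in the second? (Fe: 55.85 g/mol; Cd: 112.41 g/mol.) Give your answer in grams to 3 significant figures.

n(Fe) = 9.19 / 55.85 = 0.1645 mol
Fe²⁺ + 2e⁻ → Fe, so n(e⁻) = 2 × 0.1645 = 0.3290 mol
In series, the same 0.3290 mol of electrons flows through the second cell.
Cd²⁺ + 2e⁻ → Cd, so n(Cd) = 0.3290 / 2 = 0.1645 mol
m(Cd) = 0.1645 × 112.41 = 18.5 g

18.5 g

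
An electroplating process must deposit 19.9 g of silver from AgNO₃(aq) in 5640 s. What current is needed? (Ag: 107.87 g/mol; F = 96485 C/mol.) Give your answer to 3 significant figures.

3.16 A

n(Ag) = 19.9 / 107.87 = 0.1845 mol
Ag⁺ + e⁻ → Ag, so n(e⁻) = 0.1845 mol
Q = 0.1845 × 96485 = 17800 C
I = Q / t = 17800 / 5640 s = 3.16 A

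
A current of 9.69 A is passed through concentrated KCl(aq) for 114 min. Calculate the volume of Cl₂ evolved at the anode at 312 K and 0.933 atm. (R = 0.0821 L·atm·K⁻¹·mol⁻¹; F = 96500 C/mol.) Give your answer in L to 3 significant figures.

9.43 L

Q = 9.69 A × 6840 s = 66280 C
n(e⁻) = Q/F = 66280/96500 = 0.6868 mol
2Cl⁻ → Cl₂ + 2e⁻, so n(Cl₂) = 0.6868 / 2 = 0.3434 mol
V = nRT/P = 0.3434 × 0.0821 × 312 / 0.933 = 9.428 L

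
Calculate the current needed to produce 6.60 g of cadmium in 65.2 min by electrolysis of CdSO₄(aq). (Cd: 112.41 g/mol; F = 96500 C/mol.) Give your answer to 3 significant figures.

n(Cd) = 6.60 / 112.41 = 0.05871 mol
Cd²⁺ + 2e⁻ → Cd, so n(e⁻) = 2 × 0.05871 = 0.1174 mol
Q = 0.1174 × 96500 = 11330 C
I = Q / t = 11330 / 3912 s = 2.90 A

2.90 A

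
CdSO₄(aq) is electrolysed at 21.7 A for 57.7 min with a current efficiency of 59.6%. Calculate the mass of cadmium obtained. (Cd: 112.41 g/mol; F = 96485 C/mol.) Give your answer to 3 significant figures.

Q = 21.7 × 3462 = 75130 C
n(e⁻) = 75130 / 96485 = 0.7787 mol
Cd²⁺ + 2e⁻ → Cd, so theoretical m(Cd) = 0.3894 × 112.41 = 43.77 g
Actual mass = 59.6% × 43.77 = 26.1 g

26.1 g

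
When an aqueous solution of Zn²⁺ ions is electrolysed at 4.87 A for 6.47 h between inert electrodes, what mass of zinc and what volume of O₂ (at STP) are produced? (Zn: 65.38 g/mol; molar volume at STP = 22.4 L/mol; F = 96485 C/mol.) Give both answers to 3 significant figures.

Q = 4.87 × 23292 = 1.134×10^5 C; n(e⁻) = 1.134×10^5 / 96485 = 1.175 mol
Cathode: Zn²⁺ + 2e⁻ → Zn → n(Zn) = 1.175/2 = 0.5875 mol → 38.4 g
Anode: 2H₂O → O₂ + 4H⁺ + 4e⁻ → n(O₂) = 1.175/4 = 0.2938 mol → 6.58 L

38.4 g Zn; 6.58 L O₂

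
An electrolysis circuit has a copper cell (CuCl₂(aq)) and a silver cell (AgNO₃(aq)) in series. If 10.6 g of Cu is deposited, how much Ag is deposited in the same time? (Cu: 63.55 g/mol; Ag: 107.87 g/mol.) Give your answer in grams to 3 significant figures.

n(Cu) = 10.6 / 63.55 = 0.1668 mol
Cu²⁺ + 2e⁻ → Cu, so n(e⁻) = 2 × 0.1668 = 0.3336 mol
Since the cells are in series, n(e⁻) in the Ag cell is also 0.3336 mol.
Ag⁺ + e⁻ → Ag, so n(Ag) = 0.3336 mol
m(Ag) = 0.3336 × 107.87 = 36.0 g

36.0 g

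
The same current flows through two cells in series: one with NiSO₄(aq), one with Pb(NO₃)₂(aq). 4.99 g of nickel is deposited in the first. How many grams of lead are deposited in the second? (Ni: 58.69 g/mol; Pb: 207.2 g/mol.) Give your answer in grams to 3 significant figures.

17.6 g

n(Ni) = 4.99 / 58.69 = 0.08502 mol
Ni²⁺ + 2e⁻ → Ni, so n(e⁻) = 2 × 0.08502 = 0.1700 mol
In series, the same 0.1700 mol of electrons flows through the second cell.
Pb²⁺ + 2e⁻ → Pb, so n(Pb) = 0.1700 / 2 = 0.08500 mol
m(Pb) = 0.08500 × 207.2 = 17.6 g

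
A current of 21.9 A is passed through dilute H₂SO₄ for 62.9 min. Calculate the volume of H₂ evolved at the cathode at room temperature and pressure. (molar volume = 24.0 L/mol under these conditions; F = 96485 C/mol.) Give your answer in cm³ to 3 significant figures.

Q = It = 21.9 × 3774 = 82650 C
n(e⁻) = Q/F = 82650/96485 = 0.8566 mol
2H⁺ + 2e⁻ → H₂, so n(H₂) = 0.8566 / 2 = 0.4283 mol
V = 0.4283 × 24.0 = 10.28 L
= 10300 cm³

10300 cm³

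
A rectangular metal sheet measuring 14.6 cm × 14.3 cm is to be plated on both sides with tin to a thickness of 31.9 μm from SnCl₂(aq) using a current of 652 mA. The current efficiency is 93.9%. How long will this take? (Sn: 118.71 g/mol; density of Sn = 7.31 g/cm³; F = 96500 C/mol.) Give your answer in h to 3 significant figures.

7.18 h

Plated area = 2 × 14.6 × 14.3 = 417.6 cm²
Volume = 417.6 × 31.9×10⁻⁴ cm = 1.332 cm³
m(Sn) = 1.332 × 7.31 = 9.737 g
n(Sn) = 9.737 / 118.71 = 0.08202 mol; n(e⁻) = 2 × 0.08202 = 0.1640 mol
Q = 0.1640 × 96500 / 0.939 = 16850 C
t = 16850 / 0.652 = 25840 s = 7.18 h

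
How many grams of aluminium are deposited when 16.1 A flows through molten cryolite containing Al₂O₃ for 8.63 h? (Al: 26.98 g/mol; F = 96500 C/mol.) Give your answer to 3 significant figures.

46.6 g

Charge passed = 16.1 × 31068 = 5.002×10^5 C
Moles of electrons = 5.002×10^5 / 96500 = 5.183 mol
Al³⁺ + 3e⁻ → Al, so n(Al) = 5.183 / 3 = 1.728 mol
m = 1.728 × 26.98 = 46.6 g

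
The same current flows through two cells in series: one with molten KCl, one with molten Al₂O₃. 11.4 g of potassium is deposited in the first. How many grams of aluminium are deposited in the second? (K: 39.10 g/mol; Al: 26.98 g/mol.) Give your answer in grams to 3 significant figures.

2.62 g

n(K) = 11.4 / 39.10 = 0.2916 mol
K⁺ + e⁻ → K, so n(e⁻) = 0.2916 mol
The cells are in series, so the same charge (and hence the same n(e⁻) = 0.2916 mol) passes through both.
Al³⁺ + 3e⁻ → Al, so n(Al) = 0.2916 / 3 = 0.09720 mol
m(Al) = 0.09720 × 26.98 = 2.62 g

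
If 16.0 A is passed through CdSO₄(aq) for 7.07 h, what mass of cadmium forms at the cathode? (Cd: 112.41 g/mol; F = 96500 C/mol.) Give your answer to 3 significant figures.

237 g

Charge passed = 16.0 × 25452 = 4.072×10^5 C
Moles of electrons = 4.072×10^5 / 96500 = 4.220 mol
Cd²⁺ + 2e⁻ → Cd, so n(Cd) = 4.220 / 2 = 2.110 mol
m = 2.110 × 112.41 = 237 g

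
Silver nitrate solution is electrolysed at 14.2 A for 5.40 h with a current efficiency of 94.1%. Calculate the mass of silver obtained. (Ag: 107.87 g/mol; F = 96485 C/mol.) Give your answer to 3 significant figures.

Q = 14.2 × 19440 = 2.760×10^5 C
n(e⁻) = 2.760×10^5 / 96485 = 2.861 mol
Ag⁺ + e⁻ → Ag, so theoretical m(Ag) = 2.861 × 107.87 = 308.6 g
Actual mass = 94.1% × 308.6 = 290 g

290 g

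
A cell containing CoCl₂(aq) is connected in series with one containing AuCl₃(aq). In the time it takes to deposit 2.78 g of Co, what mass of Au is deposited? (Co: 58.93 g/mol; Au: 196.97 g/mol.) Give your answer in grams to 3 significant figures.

n(Co) = 2.78 / 58.93 = 0.04717 mol
Co²⁺ + 2e⁻ → Co, so n(e⁻) = 2 × 0.04717 = 0.09434 mol
Same current for the same time ⇒ same n(e⁻) = 0.09434 mol in both cells.
Au³⁺ + 3e⁻ → Au, so n(Au) = 0.09434 / 3 = 0.03145 mol
m(Au) = 0.03145 × 196.97 = 6.19 g

6.19 g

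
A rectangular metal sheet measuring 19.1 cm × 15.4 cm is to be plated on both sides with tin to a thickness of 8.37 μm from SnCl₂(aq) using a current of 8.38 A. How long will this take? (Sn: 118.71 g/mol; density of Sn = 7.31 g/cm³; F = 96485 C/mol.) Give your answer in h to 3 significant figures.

0.194 h

Plated area = 2 × 19.1 × 15.4 = 588.3 cm²
Volume = 588.3 × 8.37×10⁻⁴ cm = 0.4924 cm³
m(Sn) = 0.4924 × 7.31 = 3.599 g
n(Sn) = 3.599 / 118.71 = 0.03032 mol; n(e⁻) = 2 × 0.03032 = 0.06064 mol
Q = 0.06064 × 96485 = 5851 C
t = 5851 / 8.38 = 698.2 s = 0.194 h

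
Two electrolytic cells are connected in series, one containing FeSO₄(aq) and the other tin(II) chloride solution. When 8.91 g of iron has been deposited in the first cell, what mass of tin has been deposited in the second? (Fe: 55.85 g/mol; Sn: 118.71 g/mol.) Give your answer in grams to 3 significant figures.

18.9 g

n(Fe) = 8.91 / 55.85 = 0.1595 mol
Fe²⁺ + 2e⁻ → Fe, so n(e⁻) = 2 × 0.1595 = 0.3190 mol
In series, the same 0.3190 mol of electrons flows through the second cell.
Sn²⁺ + 2e⁻ → Sn, so n(Sn) = 0.3190 / 2 = 0.1595 mol
m(Sn) = 0.1595 × 118.71 = 18.9 g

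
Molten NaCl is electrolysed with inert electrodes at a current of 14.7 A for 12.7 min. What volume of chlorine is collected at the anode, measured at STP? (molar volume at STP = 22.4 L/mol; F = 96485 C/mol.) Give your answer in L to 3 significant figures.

1.30 L

Q = 14.7 A × 762 s = 11200 C
Moles of electrons = 11200 / 96485 = 0.1161 mol
2Cl⁻ → Cl₂ + 2e⁻, so n(Cl₂) = 0.1161 / 2 = 0.05805 mol
V = 0.05805 × 22.4 = 1.300 L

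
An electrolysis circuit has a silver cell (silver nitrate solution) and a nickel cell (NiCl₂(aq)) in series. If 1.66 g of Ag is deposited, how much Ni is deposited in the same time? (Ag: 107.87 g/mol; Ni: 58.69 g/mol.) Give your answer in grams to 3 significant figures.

n(Ag) = 1.66 / 107.87 = 0.01539 mol
Ag⁺ + e⁻ → Ag, so n(e⁻) = 0.01539 mol
In series, the same 0.01539 mol of electrons flows through the second cell.
Ni²⁺ + 2e⁻ → Ni, so n(Ni) = 0.01539 / 2 = 0.007695 mol
m(Ni) = 0.007695 × 58.69 = 0.452 g

0.452 g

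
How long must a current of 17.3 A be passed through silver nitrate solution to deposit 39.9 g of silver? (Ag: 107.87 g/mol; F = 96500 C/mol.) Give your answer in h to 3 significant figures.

n(Ag) = 39.9 / 107.87 = 0.3699 mol
Ag⁺ + e⁻ → Ag, so n(e⁻) = 0.3699 mol
Q = 0.3699 × 96500 = 35700 C
t = Q / I = 35700 / 17.3 = 2064 s = 0.573 h

0.573 h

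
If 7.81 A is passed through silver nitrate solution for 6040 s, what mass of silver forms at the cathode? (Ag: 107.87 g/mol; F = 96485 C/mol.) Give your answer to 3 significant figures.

Q = 7.81 A × 6040 s = 47170 C
Moles of electrons = 47170 / 96485 = 0.4889 mol
Ag⁺ + e⁻ → Ag, so n(Ag) = 0.4889 mol
m = 0.4889 × 107.87 = 52.7 g

52.7 g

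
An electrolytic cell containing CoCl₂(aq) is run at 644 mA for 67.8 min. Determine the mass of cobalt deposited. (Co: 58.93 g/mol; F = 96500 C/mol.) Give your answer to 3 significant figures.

Q = It = 0.644 × 4068 = 2620 C
n(e⁻) = 2620 / 96500 = 0.02715 mol
Co²⁺ + 2e⁻ → Co, so n(Co) = 0.02715 / 2 = 0.01358 mol
m = 0.01358 × 58.93 = 0.800 g

0.800 g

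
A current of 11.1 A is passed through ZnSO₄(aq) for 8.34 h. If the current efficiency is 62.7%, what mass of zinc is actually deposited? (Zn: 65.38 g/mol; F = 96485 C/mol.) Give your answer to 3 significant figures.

Q = 11.1 × 30024 = 3.333×10^5 C
n(e⁻) = 3.333×10^5 / 96485 = 3.454 mol
Zn²⁺ + 2e⁻ → Zn, so theoretical m(Zn) = 1.727 × 65.38 = 112.9 g
Actual mass = 62.7% × 112.9 = 70.8 g

70.8 g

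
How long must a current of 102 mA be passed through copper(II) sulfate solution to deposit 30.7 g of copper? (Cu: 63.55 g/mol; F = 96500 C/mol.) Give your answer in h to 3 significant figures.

254 h

n(Cu) = 30.7 / 63.55 = 0.4831 mol
Cu²⁺ + 2e⁻ → Cu, so n(e⁻) = 2 × 0.4831 = 0.9662 mol
Q = 0.9662 × 96500 = 93240 C
t = Q / I = 93240 / 0.102 = 9.141×10^5 s = 254 h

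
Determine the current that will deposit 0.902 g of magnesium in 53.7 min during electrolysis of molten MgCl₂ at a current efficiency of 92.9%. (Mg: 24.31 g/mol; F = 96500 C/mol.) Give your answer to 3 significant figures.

2.39 A

n(Mg) = 0.902 / 24.31 = 0.03710 mol
Mg²⁺ + 2e⁻ → Mg, so n(e⁻) = 2 × 0.03710 = 0.07420 mol
Q = 0.07420 × 96500 / 0.929 = 7708 C
I = Q / t = 7708 / 3222 s = 2.39 A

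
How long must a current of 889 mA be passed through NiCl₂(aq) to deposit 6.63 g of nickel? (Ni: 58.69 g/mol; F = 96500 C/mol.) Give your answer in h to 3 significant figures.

n(Ni) = 6.63 / 58.69 = 0.1130 mol
Ni²⁺ + 2e⁻ → Ni, so n(e⁻) = 2 × 0.1130 = 0.2260 mol
Q = 0.2260 × 96500 = 21810 C
t = Q / I = 21810 / 0.889 = 24530 s = 6.81 h

6.81 h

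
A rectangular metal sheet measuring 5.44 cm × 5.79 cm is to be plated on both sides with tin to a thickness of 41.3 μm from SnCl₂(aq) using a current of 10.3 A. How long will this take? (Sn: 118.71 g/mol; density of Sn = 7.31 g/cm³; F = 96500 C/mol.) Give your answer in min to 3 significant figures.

Plated area = 2 × 5.44 × 5.79 = 63.00 cm²
Volume = 63.00 × 41.3×10⁻⁴ cm = 0.2602 cm³
m(Sn) = 0.2602 × 7.31 = 1.902 g
n(Sn) = 1.902 / 118.71 = 0.01602 mol; n(e⁻) = 2 × 0.01602 = 0.03204 mol
Q = 0.03204 × 96500 = 3092 C
t = 3092 / 10.3 = 300.2 s = 5.00 min

5.00 min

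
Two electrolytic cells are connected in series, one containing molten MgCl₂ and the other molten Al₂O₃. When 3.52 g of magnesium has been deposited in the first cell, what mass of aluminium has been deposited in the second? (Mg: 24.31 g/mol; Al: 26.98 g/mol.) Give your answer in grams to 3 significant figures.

2.60 g

n(Mg) = 3.52 / 24.31 = 0.1448 mol
Mg²⁺ + 2e⁻ → Mg, so n(e⁻) = 2 × 0.1448 = 0.2896 mol
In series, the same 0.2896 mol of electrons flows through the second cell.
Al³⁺ + 3e⁻ → Al, so n(Al) = 0.2896 / 3 = 0.09653 mol
m(Al) = 0.09653 × 26.98 = 2.60 g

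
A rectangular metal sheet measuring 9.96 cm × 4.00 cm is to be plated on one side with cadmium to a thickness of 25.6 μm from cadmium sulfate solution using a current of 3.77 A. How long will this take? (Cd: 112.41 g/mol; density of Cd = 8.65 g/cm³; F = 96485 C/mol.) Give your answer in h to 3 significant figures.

Plated area = 9.96 × 4.00 = 39.84 cm²
Volume = 39.84 × 25.6×10⁻⁴ cm = 0.1020 cm³
m(Cd) = 0.1020 × 8.65 = 0.8823 g
n(Cd) = 0.8823 / 112.41 = 0.007849 mol; n(e⁻) = 2 × 0.007849 = 0.01570 mol
Q = 0.01570 × 96485 = 1515 C
t = 1515 / 3.77 = 401.9 s = 0.112 h

0.112 h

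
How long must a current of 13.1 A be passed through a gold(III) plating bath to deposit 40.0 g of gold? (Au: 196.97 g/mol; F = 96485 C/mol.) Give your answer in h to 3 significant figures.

1.25 h

n(Au) = 40.0 / 196.97 = 0.2031 mol
Au³⁺ + 3e⁻ → Au, so n(e⁻) = 3 × 0.2031 = 0.6093 mol
Q = 0.6093 × 96485 = 58790 C
t = Q / I = 58790 / 13.1 = 4488 s = 1.25 h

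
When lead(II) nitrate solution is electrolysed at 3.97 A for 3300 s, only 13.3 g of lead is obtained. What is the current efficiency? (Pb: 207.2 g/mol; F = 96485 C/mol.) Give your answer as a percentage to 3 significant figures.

94.5%

Q = 3.97 × 3300 = 13100 C
n(e⁻) = 13100 / 96485 = 0.1358 mol
Pb²⁺ + 2e⁻ → Pb, so theoretical n(Pb) = 0.06790 mol → 14.07 g
Efficiency = 13.3 / 14.07 = 0.9453 = 94.5%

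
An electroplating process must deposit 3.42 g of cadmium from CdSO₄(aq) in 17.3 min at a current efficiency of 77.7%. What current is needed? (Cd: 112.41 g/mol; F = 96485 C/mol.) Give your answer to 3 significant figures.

7.28 A

n(Cd) = 3.42 / 112.41 = 0.03042 mol
Cd²⁺ + 2e⁻ → Cd, so n(e⁻) = 2 × 0.03042 = 0.06084 mol
Q = 0.06084 × 96485 / 0.777 = 7555 C
I = Q / t = 7555 / 1038 s = 7.28 A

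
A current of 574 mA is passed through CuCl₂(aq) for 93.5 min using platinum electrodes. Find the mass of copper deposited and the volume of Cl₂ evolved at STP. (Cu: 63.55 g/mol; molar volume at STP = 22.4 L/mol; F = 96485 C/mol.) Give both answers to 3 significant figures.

1.06 g Cu; 0.374 L Cl₂

Q = 0.574 × 5610 = 3220 C; n(e⁻) = 3220 / 96485 = 0.03337 mol
Cathode: Cu²⁺ + 2e⁻ → Cu → n(Cu) = 0.03337/2 = 0.01669 mol → 1.06 g
Anode: 2Cl⁻ → Cl₂ + 2e⁻ → n(Cl₂) = 0.03337/2 = 0.01669 mol → 0.374 L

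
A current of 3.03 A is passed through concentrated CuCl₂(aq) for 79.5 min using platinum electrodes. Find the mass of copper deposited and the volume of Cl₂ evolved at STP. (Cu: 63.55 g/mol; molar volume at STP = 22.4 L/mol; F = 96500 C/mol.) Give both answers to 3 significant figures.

Q = 3.03 × 4770 = 14450 C; n(e⁻) = 14450 / 96500 = 0.1497 mol
Cathode: Cu²⁺ + 2e⁻ → Cu → n(Cu) = 0.1497/2 = 0.07485 mol → 4.76 g
Anode: 2Cl⁻ → Cl₂ + 2e⁻ → n(Cl₂) = 0.1497/2 = 0.07485 mol → 1.68 L

4.76 g Cu; 1.68 L Cl₂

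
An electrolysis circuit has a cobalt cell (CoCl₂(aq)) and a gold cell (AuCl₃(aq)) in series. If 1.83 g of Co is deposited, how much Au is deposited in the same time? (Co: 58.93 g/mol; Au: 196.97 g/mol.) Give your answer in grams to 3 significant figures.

n(Co) = 1.83 / 58.93 = 0.03105 mol
Co²⁺ + 2e⁻ → Co, so n(e⁻) = 2 × 0.03105 = 0.06210 mol
Since the cells are in series, n(e⁻) in the Au cell is also 0.06210 mol.
Au³⁺ + 3e⁻ → Au, so n(Au) = 0.06210 / 3 = 0.02070 mol
m(Au) = 0.02070 × 196.97 = 4.08 g

4.08 g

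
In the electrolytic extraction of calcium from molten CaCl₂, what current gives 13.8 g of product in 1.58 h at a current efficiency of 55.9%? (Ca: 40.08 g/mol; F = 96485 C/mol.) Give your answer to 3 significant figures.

20.9 A

n(Ca) = 13.8 / 40.08 = 0.3443 mol
Ca²⁺ + 2e⁻ → Ca, so n(e⁻) = 2 × 0.3443 = 0.6886 mol
Q = 0.6886 × 96485 / 0.559 = 1.189×10^5 C
I = Q / t = 1.189×10^5 / 5688 s = 20.9 A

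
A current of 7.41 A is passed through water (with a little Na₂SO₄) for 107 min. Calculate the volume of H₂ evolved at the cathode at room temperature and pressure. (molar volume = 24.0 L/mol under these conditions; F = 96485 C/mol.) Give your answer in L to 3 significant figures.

Charge passed = 7.41 × 6420 = 47570 C
n(e⁻) = 47570 / 96485 = 0.4930 mol
2H⁺ + 2e⁻ → H₂, so n(H₂) = 0.4930 / 2 = 0.2465 mol
V = 0.2465 × 24.0 = 5.916 L

5.92 L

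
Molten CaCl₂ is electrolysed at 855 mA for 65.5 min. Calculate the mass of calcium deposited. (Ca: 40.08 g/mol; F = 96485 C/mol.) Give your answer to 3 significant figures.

0.698 g

Q = 0.855 A × 3930 s = 3360 C
n(e⁻) = 3360 / 96485 = 0.03482 mol
Ca²⁺ + 2e⁻ → Ca, so n(Ca) = 0.03482 / 2 = 0.01741 mol
m = 0.01741 × 40.08 = 0.698 g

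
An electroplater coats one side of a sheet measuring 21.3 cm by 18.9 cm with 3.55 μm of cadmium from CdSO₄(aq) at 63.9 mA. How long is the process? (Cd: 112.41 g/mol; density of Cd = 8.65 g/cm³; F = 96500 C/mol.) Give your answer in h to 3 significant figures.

9.23 h

Plated area = 21.3 × 18.9 = 402.6 cm²
Volume = 402.6 × 3.55×10⁻⁴ cm = 0.1429 cm³
m(Cd) = 0.1429 × 8.65 = 1.236 g
n(Cd) = 1.236 / 112.41 = 0.01100 mol; n(e⁻) = 2 × 0.01100 = 0.02200 mol
Q = 0.02200 × 96500 = 2123 C
t = 2123 / 0.0639 = 33220 s = 9.23 h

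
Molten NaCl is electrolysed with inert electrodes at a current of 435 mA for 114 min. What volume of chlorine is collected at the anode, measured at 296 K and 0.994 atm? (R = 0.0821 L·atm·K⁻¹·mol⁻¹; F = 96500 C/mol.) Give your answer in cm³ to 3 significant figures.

Q = It = 0.435 × 6840 = 2975 C
Moles of electrons = 2975 / 96500 = 0.03083 mol
2Cl⁻ → Cl₂ + 2e⁻, so n(Cl₂) = 0.03083 / 2 = 0.01542 mol
V = nRT/P = 0.01542 × 0.0821 × 296 / 0.994 = 0.3770 L
= 377 cm³

377 cm³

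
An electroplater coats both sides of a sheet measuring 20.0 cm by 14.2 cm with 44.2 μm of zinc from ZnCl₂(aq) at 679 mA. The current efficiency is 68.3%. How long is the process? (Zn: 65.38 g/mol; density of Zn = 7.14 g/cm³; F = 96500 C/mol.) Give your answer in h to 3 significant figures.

31.7 h

Plated area = 2 × 20.0 × 14.2 = 568.0 cm²
Volume = 568.0 × 44.2×10⁻⁴ cm = 2.511 cm³
m(Zn) = 2.511 × 7.14 = 17.93 g
n(Zn) = 17.93 / 65.38 = 0.2742 mol; n(e⁻) = 2 × 0.2742 = 0.5484 mol
Q = 0.5484 × 96500 / 0.683 = 77480 C
t = 77480 / 0.679 = 1.141×10^5 s = 31.7 h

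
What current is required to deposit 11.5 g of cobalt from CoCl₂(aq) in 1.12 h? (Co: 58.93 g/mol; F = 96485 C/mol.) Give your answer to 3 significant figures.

n(Co) = 11.5 / 58.93 = 0.1951 mol
Co²⁺ + 2e⁻ → Co, so n(e⁻) = 2 × 0.1951 = 0.3902 mol
Q = 0.3902 × 96485 = 37650 C
I = Q / t = 37650 / 4032 s = 9.34 A

9.34 A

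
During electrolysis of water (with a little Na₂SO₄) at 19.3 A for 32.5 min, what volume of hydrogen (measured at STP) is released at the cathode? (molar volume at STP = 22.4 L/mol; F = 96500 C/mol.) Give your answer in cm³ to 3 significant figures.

Q = 19.3 A × 1950 s = 37640 C
n(e⁻) = Q/F = 37640/96500 = 0.3901 mol
2H⁺ + 2e⁻ → H₂, so n(H₂) = 0.3901 / 2 = 0.1951 mol
V = 0.1951 × 22.4 = 4.370 L
= 4370 cm³

4370 cm³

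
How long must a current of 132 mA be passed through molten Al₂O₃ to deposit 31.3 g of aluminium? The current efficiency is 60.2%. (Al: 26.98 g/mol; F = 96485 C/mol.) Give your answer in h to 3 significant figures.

1170 h

n(Al) = 31.3 / 26.98 = 1.160 mol
Al³⁺ + 3e⁻ → Al, so n(e⁻) = 3 × 1.160 = 3.480 mol
Q = 3.480 × 96485 / 0.602 = 5.578×10^5 C
t = Q / I = 5.578×10^5 / 0.132 = 4.226×10^6 s = 1170 h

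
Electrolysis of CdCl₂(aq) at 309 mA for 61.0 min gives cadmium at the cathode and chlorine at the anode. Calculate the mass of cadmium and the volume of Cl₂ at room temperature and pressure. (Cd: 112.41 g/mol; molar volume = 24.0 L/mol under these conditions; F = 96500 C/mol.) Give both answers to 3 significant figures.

Q = 0.309 × 3660 = 1131 C; n(e⁻) = 1131 / 96500 = 0.01172 mol
Cathode: Cd²⁺ + 2e⁻ → Cd → n(Cd) = 0.01172/2 = 0.005860 mol → 0.659 g
Anode: 2Cl⁻ → Cl₂ + 2e⁻ → n(Cl₂) = 0.01172/2 = 0.005860 mol → 0.141 L

0.659 g Cd; 0.141 L Cl₂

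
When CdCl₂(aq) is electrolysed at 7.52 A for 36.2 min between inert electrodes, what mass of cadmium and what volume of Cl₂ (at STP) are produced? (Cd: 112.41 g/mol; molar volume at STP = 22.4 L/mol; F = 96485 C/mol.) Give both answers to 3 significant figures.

Q = 7.52 × 2172 = 16330 C; n(e⁻) = 16330 / 96485 = 0.1692 mol
Cathode: Cd²⁺ + 2e⁻ → Cd → n(Cd) = 0.1692/2 = 0.08460 mol → 9.51 g
Anode: 2Cl⁻ → Cl₂ + 2e⁻ → n(Cl₂) = 0.1692/2 = 0.08460 mol → 1.90 L

9.51 g Cd; 1.90 L Cl₂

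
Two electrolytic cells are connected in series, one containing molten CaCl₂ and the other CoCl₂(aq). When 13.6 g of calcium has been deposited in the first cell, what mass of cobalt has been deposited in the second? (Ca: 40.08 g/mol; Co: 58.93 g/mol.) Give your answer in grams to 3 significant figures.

20.0 g

n(Ca) = 13.6 / 40.08 = 0.3393 mol
Ca²⁺ + 2e⁻ → Ca, so n(e⁻) = 2 × 0.3393 = 0.6786 mol
In series, the same 0.6786 mol of electrons flows through the second cell.
Co²⁺ + 2e⁻ → Co, so n(Co) = 0.6786 / 2 = 0.3393 mol
m(Co) = 0.3393 × 58.93 = 20.0 g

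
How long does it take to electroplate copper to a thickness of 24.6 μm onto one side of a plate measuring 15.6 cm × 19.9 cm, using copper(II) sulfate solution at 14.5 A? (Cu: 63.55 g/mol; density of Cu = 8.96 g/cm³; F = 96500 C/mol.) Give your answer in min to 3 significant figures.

Plated area = 15.6 × 19.9 = 310.4 cm²
Volume = 310.4 × 24.6×10⁻⁴ cm = 0.7636 cm³
m(Cu) = 0.7636 × 8.96 = 6.842 g
n(Cu) = 6.842 / 63.55 = 0.1077 mol; n(e⁻) = 2 × 0.1077 = 0.2154 mol
Q = 0.2154 × 96500 = 20790 C
t = 20790 / 14.5 = 1434 s = 23.9 min

23.9 min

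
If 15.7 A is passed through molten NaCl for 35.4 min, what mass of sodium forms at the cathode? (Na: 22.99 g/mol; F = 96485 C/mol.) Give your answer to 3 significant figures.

Q = 15.7 A × 2124 s = 33350 C
n(e⁻) = 33350 / 96485 = 0.3456 mol
Na⁺ + e⁻ → Na, so n(Na) = 0.3456 mol
m = 0.3456 × 22.99 = 7.95 g

7.95 g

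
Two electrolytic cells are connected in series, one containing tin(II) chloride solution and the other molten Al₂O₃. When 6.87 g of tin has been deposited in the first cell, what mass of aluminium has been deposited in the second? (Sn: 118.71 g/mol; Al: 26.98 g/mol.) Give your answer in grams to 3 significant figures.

n(Sn) = 6.87 / 118.71 = 0.05787 mol
Sn²⁺ + 2e⁻ → Sn, so n(e⁻) = 2 × 0.05787 = 0.1157 mol
Same current for the same time ⇒ same n(e⁻) = 0.1157 mol in both cells.
Al³⁺ + 3e⁻ → Al, so n(Al) = 0.1157 / 3 = 0.03857 mol
m(Al) = 0.03857 × 26.98 = 1.04 g

1.04 g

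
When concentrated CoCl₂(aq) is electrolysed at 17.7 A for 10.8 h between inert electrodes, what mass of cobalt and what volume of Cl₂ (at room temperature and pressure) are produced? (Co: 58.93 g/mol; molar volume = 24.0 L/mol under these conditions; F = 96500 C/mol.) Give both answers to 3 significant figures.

Q = 17.7 × 38880 = 6.882×10^5 C; n(e⁻) = 6.882×10^5 / 96500 = 7.132 mol
Cathode: Co²⁺ + 2e⁻ → Co → n(Co) = 7.132/2 = 3.566 mol → 210 g
Anode: 2Cl⁻ → Cl₂ + 2e⁻ → n(Cl₂) = 7.132/2 = 3.566 mol → 85.6 L

210 g Co; 85.6 L Cl₂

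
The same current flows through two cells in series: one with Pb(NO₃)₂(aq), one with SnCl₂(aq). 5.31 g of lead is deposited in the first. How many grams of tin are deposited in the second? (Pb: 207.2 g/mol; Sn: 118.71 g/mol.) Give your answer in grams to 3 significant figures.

3.04 g

n(Pb) = 5.31 / 207.2 = 0.02563 mol
Pb²⁺ + 2e⁻ → Pb, so n(e⁻) = 2 × 0.02563 = 0.05126 mol
The cells are in series, so the same charge (and hence the same n(e⁻) = 0.05126 mol) passes through both.
Sn²⁺ + 2e⁻ → Sn, so n(Sn) = 0.05126 / 2 = 0.02563 mol
m(Sn) = 0.02563 × 118.71 = 3.04 g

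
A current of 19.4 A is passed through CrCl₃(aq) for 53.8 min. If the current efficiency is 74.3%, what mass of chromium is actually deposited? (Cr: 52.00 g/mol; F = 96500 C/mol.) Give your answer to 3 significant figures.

Q = 19.4 × 3228 = 62620 C
n(e⁻) = 62620 / 96500 = 0.6489 mol
Cr³⁺ + 3e⁻ → Cr, so theoretical m(Cr) = 0.2163 × 52.00 = 11.25 g
Actual mass = 74.3% × 11.25 = 8.36 g

8.36 g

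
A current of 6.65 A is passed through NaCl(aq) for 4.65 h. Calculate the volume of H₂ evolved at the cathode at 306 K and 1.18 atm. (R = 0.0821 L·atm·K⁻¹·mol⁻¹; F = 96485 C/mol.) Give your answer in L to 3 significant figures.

12.3 L

Q = It = 6.65 × 16740 = 1.113×10^5 C
Moles of electrons = 1.113×10^5 / 96485 = 1.154 mol
2H⁺ + 2e⁻ → H₂, so n(H₂) = 1.154 / 2 = 0.5770 mol
V = nRT/P = 0.5770 × 0.0821 × 306 / 1.18 = 12.28 L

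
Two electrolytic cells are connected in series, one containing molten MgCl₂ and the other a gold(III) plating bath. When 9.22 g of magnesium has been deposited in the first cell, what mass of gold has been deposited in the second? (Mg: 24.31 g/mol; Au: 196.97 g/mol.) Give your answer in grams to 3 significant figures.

n(Mg) = 9.22 / 24.31 = 0.3793 mol
Mg²⁺ + 2e⁻ → Mg, so n(e⁻) = 2 × 0.3793 = 0.7586 mol
In series, the same 0.7586 mol of electrons flows through the second cell.
Au³⁺ + 3e⁻ → Au, so n(Au) = 0.7586 / 3 = 0.2529 mol
m(Au) = 0.2529 × 196.97 = 49.8 g

49.8 g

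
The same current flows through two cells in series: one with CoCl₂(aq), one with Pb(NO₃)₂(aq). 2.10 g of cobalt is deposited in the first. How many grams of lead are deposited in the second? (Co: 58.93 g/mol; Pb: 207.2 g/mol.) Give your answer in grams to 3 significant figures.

n(Co) = 2.10 / 58.93 = 0.03564 mol
Co²⁺ + 2e⁻ → Co, so n(e⁻) = 2 × 0.03564 = 0.07128 mol
Since the cells are in series, n(e⁻) in the Pb cell is also 0.07128 mol.
Pb²⁺ + 2e⁻ → Pb, so n(Pb) = 0.07128 / 2 = 0.03564 mol
m(Pb) = 0.03564 × 207.2 = 7.38 g

7.38 g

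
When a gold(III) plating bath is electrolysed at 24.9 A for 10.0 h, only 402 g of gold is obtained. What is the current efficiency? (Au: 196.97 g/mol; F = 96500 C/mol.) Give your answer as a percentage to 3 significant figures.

65.9%

Q = 24.9 × 36000 = 8.964×10^5 C
n(e⁻) = 8.964×10^5 / 96500 = 9.289 mol
Au³⁺ + 3e⁻ → Au, so theoretical n(Au) = 3.096 mol → 609.8 g
Efficiency = 402 / 609.8 = 0.6592 = 65.9%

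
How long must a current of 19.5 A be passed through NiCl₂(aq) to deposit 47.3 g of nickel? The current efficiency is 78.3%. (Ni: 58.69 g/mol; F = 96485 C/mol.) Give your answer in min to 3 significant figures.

170 min

n(Ni) = 47.3 / 58.69 = 0.8059 mol
Ni²⁺ + 2e⁻ → Ni, so n(e⁻) = 2 × 0.8059 = 1.612 mol
Q = 1.612 × 96485 / 0.783 = 1.986×10^5 C
t = Q / I = 1.986×10^5 / 19.5 = 10180 s = 170 min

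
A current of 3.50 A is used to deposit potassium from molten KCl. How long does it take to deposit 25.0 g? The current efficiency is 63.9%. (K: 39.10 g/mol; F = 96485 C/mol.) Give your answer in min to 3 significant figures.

n(K) = 25.0 / 39.10 = 0.6394 mol
K⁺ + e⁻ → K, so n(e⁻) = 0.6394 mol
Q = 0.6394 × 96485 / 0.639 = 96550 C
t = Q / I = 96550 / 3.50 = 27590 s = 460 min

460 min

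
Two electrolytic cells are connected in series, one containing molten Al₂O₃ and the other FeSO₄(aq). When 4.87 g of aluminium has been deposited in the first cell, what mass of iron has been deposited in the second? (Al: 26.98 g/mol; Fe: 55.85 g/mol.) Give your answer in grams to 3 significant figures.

n(Al) = 4.87 / 26.98 = 0.1805 mol
Al³⁺ + 3e⁻ → Al, so n(e⁻) = 3 × 0.1805 = 0.5415 mol
Same current for the same time ⇒ same n(e⁻) = 0.5415 mol in both cells.
Fe²⁺ + 2e⁻ → Fe, so n(Fe) = 0.5415 / 2 = 0.2708 mol
m(Fe) = 0.2708 × 55.85 = 15.1 g

15.1 g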